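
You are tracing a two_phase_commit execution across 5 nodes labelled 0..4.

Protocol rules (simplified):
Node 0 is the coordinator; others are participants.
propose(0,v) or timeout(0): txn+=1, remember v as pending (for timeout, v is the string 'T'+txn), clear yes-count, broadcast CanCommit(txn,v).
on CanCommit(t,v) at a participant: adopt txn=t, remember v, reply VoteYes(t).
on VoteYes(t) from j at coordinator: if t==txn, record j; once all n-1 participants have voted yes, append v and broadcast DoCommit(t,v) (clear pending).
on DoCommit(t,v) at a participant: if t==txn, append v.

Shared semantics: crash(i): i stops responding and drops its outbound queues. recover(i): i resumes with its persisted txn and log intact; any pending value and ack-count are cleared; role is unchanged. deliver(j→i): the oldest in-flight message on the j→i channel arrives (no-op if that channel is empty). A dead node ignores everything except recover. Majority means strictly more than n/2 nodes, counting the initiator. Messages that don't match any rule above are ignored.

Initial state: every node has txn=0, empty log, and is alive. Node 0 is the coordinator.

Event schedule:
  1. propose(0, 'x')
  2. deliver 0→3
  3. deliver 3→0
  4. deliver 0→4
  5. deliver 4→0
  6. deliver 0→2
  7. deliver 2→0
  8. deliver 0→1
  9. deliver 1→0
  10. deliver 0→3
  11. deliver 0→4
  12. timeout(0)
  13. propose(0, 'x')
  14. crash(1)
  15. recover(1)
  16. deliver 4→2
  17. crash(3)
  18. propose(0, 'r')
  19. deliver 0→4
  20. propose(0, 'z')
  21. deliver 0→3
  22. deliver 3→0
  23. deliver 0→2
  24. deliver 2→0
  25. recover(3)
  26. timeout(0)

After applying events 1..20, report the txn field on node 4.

after 1 — propose(0,'x'): n0:coor/t1/[-]
after 2 — deliver 0→3: n3:part/t1/[-]
after 3 — deliver 3→0: ·
after 4 — deliver 0→4: n4:part/t1/[-]
after 5 — deliver 4→0: ·
after 6 — deliver 0→2: n2:part/t1/[-]
after 7 — deliver 2→0: ·
after 8 — deliver 0→1: n1:part/t1/[-]
after 9 — deliver 1→0: n0:coor/t1/[x]
after 10 — deliver 0→3: n3:part/t1/[x]
after 11 — deliver 0→4: n4:part/t1/[x]
after 12 — timeout(0): n0:coor/t2/[x]
after 13 — propose(0,'x'): n0:coor/t3/[x]
after 14 — crash(1): n1:✗part/t1/[-]
after 15 — recover(1): n1:part/t1/[-]
after 16 — deliver 4→2: ·
after 17 — crash(3): n3:✗part/t1/[x]
after 18 — propose(0,'r'): n0:coor/t4/[x]
after 19 — deliver 0→4: n4:part/t2/[x]
after 20 — propose(0,'z'): n0:coor/t5/[x]

2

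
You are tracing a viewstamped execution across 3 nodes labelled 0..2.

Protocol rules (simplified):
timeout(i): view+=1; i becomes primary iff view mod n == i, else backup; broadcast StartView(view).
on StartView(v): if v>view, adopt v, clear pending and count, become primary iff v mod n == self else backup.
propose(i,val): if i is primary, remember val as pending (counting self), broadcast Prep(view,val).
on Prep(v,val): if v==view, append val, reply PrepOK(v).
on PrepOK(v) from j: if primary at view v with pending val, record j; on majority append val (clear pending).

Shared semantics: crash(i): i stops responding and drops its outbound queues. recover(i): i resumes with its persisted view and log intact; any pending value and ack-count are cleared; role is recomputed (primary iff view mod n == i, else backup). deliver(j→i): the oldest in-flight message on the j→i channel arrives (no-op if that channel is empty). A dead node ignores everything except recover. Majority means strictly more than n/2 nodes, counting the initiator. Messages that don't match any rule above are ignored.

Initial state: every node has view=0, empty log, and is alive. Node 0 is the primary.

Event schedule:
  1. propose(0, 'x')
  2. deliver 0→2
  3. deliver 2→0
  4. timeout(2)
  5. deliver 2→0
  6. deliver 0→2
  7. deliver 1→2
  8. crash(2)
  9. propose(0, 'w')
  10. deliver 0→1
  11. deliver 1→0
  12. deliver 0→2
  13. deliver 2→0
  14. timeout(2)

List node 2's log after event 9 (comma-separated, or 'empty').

x

[1] propose(0,'x') → ∅
[2] deliver 0→2 → N2(back v0 [x])
[3] deliver 2→0 → N0(prim v0 [x])
[4] timeout(2) → N2(back v1 [x])
[5] deliver 2→0 → N0(back v1 [x])
[6] deliver 0→2 → ∅
[7] deliver 1→2 → ∅
[8] crash(2) → N2(✗back v1 [x])
[9] propose(0,'w') → ∅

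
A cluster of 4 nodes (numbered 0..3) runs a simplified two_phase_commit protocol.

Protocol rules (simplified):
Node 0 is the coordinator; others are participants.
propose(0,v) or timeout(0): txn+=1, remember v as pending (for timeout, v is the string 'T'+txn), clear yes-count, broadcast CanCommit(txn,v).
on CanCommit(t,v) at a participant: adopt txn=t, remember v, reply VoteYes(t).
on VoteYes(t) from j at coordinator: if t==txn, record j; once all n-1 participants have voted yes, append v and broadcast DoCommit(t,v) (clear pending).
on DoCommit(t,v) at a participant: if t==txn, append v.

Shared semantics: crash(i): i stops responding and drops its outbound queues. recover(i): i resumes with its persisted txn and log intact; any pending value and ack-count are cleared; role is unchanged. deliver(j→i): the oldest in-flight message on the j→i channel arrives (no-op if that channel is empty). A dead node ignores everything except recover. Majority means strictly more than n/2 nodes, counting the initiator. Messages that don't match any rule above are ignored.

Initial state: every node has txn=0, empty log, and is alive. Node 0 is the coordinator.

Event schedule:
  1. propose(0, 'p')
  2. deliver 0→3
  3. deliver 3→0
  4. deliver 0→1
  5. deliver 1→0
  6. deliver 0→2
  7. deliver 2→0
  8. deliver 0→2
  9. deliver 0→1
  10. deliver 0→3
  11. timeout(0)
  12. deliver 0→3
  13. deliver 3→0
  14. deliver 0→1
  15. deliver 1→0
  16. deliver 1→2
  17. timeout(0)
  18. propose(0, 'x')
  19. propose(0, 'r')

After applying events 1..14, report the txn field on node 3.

after 1 — propose(0,'p'): n0:coor/t1/[-]
after 2 — deliver 0→3: n3:part/t1/[-]
after 3 — deliver 3→0: ·
after 4 — deliver 0→1: n1:part/t1/[-]
after 5 — deliver 1→0: ·
after 6 — deliver 0→2: n2:part/t1/[-]
after 7 — deliver 2→0: n0:coor/t1/[p]
after 8 — deliver 0→2: n2:part/t1/[p]
after 9 — deliver 0→1: n1:part/t1/[p]
after 10 — deliver 0→3: n3:part/t1/[p]
after 11 — timeout(0): n0:coor/t2/[p]
after 12 — deliver 0→3: n3:part/t2/[p]
after 13 — deliver 3→0: ·
after 14 — deliver 0→1: n1:part/t2/[p]

2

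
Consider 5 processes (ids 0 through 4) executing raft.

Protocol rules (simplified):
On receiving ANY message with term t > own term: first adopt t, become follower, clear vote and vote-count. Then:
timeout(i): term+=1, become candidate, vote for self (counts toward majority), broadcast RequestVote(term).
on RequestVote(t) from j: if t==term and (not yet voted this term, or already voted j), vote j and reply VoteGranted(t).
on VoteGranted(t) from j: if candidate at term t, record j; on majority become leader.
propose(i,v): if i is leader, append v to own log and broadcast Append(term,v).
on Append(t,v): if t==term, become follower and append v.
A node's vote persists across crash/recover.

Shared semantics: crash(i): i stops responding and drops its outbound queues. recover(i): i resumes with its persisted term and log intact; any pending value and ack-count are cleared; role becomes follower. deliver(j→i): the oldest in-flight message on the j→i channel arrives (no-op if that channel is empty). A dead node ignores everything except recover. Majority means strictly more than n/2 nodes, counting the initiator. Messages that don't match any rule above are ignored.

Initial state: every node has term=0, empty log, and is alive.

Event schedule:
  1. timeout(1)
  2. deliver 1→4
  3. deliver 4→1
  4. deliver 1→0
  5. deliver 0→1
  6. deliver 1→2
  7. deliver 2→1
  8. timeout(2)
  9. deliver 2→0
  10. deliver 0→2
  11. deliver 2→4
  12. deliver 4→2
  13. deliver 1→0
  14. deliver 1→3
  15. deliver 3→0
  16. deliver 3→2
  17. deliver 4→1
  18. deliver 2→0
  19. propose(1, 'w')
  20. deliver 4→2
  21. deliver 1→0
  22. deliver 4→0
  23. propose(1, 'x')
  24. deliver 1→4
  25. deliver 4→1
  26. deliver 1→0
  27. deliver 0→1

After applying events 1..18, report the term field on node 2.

2

after 1 — timeout(1): n1:cand/t1/[-]
after 2 — deliver 1→4: n4:foll/t1/[-]
after 3 — deliver 4→1: ·
after 4 — deliver 1→0: n0:foll/t1/[-]
after 5 — deliver 0→1: n1:lead/t1/[-]
after 6 — deliver 1→2: n2:foll/t1/[-]
after 7 — deliver 2→1: ·
after 8 — timeout(2): n2:cand/t2/[-]
after 9 — deliver 2→0: n0:foll/t2/[-]
after 10 — deliver 0→2: ·
after 11 — deliver 2→4: n4:foll/t2/[-]
after 12 — deliver 4→2: n2:lead/t2/[-]
after 13 — deliver 1→0: ·
after 14 — deliver 1→3: n3:foll/t1/[-]
after 15 — deliver 3→0: ·
after 16 — deliver 3→2: ·
after 17 — deliver 4→1: ·
after 18 — deliver 2→0: ·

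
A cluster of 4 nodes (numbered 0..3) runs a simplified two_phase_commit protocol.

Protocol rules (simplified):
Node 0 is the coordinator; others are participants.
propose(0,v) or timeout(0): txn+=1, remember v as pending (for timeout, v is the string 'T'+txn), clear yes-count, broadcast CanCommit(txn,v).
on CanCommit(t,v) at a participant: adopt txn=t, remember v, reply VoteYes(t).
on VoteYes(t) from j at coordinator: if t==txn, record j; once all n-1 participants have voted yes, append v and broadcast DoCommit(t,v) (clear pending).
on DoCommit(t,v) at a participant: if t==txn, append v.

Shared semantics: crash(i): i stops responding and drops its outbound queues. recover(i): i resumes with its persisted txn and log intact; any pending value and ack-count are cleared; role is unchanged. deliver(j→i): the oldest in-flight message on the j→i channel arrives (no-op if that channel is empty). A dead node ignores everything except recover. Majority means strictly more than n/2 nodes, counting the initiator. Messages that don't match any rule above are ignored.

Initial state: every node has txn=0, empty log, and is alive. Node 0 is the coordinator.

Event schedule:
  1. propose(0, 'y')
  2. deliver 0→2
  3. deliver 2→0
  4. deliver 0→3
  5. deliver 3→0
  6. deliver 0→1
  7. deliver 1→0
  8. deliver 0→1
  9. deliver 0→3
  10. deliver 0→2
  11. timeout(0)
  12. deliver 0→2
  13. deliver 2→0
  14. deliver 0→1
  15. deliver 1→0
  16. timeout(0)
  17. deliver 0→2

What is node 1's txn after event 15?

2

step 1 propose(0,'y'): 0={coor,t=1,log=-}
step 2 deliver 0→2: 2={part,t=1,log=-}
step 3 deliver 2→0: —
step 4 deliver 0→3: 3={part,t=1,log=-}
step 5 deliver 3→0: —
step 6 deliver 0→1: 1={part,t=1,log=-}
step 7 deliver 1→0: 0={coor,t=1,log=y}
step 8 deliver 0→1: 1={part,t=1,log=y}
step 9 deliver 0→3: 3={part,t=1,log=y}
step 10 deliver 0→2: 2={part,t=1,log=y}
step 11 timeout(0): 0={coor,t=2,log=y}
step 12 deliver 0→2: 2={part,t=2,log=y}
step 13 deliver 2→0: —
step 14 deliver 0→1: 1={part,t=2,log=y}
step 15 deliver 1→0: —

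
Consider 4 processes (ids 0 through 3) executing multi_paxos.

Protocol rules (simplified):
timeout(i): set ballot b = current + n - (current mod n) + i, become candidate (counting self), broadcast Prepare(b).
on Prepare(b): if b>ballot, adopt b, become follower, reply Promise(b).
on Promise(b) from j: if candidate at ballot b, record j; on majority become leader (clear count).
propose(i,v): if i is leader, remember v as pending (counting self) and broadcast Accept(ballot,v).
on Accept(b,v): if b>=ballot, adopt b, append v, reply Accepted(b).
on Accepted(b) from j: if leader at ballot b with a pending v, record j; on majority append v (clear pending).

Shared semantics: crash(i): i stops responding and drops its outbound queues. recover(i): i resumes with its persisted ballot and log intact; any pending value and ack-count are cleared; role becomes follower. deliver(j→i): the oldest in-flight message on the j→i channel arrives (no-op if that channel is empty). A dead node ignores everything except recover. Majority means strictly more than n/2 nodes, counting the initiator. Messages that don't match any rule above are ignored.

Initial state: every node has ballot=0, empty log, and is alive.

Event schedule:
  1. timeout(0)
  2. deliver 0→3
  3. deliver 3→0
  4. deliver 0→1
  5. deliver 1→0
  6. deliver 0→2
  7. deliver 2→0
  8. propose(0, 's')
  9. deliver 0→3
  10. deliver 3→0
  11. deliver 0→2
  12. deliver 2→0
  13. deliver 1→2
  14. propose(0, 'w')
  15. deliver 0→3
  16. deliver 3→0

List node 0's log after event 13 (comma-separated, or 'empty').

after 1 — timeout(0): n0:cand/b4/[-]
after 2 — deliver 0→3: n3:foll/b4/[-]
after 3 — deliver 3→0: ·
after 4 — deliver 0→1: n1:foll/b4/[-]
after 5 — deliver 1→0: n0:lead/b4/[-]
after 6 — deliver 0→2: n2:foll/b4/[-]
after 7 — deliver 2→0: ·
after 8 — propose(0,'s'): ·
after 9 — deliver 0→3: n3:foll/b4/[s]
after 10 — deliver 3→0: ·
after 11 — deliver 0→2: n2:foll/b4/[s]
after 12 — deliver 2→0: n0:lead/b4/[s]
after 13 — deliver 1→2: ·

s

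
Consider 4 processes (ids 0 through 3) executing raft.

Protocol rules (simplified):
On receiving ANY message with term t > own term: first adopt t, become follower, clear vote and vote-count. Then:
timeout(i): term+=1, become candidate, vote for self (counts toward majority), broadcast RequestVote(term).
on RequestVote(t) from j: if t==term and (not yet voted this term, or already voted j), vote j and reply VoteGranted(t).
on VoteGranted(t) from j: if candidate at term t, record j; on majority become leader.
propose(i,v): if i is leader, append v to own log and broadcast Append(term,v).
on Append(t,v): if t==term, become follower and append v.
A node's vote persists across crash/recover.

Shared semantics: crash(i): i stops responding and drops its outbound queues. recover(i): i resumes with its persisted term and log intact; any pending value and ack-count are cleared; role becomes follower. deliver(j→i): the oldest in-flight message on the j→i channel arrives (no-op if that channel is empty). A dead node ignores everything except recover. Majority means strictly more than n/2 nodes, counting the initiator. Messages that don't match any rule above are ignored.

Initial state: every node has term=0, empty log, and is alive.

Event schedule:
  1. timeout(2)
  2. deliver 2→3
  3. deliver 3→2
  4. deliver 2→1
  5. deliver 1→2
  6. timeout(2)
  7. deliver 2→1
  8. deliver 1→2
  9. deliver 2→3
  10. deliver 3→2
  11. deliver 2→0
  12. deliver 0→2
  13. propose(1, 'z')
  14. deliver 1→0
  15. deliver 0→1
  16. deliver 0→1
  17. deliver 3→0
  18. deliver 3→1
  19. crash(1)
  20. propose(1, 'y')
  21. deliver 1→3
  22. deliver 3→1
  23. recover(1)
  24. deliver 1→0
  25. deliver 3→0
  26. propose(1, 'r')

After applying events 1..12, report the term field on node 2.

[1] timeout(2) → N2(cand t1 [-])
[2] deliver 2→3 → N3(foll t1 [-])
[3] deliver 3→2 → ∅
[4] deliver 2→1 → N1(foll t1 [-])
[5] deliver 1→2 → N2(lead t1 [-])
[6] timeout(2) → N2(cand t2 [-])
[7] deliver 2→1 → N1(foll t2 [-])
[8] deliver 1→2 → ∅
[9] deliver 2→3 → N3(foll t2 [-])
[10] deliver 3→2 → N2(lead t2 [-])
[11] deliver 2→0 → N0(foll t1 [-])
[12] deliver 0→2 → ∅

2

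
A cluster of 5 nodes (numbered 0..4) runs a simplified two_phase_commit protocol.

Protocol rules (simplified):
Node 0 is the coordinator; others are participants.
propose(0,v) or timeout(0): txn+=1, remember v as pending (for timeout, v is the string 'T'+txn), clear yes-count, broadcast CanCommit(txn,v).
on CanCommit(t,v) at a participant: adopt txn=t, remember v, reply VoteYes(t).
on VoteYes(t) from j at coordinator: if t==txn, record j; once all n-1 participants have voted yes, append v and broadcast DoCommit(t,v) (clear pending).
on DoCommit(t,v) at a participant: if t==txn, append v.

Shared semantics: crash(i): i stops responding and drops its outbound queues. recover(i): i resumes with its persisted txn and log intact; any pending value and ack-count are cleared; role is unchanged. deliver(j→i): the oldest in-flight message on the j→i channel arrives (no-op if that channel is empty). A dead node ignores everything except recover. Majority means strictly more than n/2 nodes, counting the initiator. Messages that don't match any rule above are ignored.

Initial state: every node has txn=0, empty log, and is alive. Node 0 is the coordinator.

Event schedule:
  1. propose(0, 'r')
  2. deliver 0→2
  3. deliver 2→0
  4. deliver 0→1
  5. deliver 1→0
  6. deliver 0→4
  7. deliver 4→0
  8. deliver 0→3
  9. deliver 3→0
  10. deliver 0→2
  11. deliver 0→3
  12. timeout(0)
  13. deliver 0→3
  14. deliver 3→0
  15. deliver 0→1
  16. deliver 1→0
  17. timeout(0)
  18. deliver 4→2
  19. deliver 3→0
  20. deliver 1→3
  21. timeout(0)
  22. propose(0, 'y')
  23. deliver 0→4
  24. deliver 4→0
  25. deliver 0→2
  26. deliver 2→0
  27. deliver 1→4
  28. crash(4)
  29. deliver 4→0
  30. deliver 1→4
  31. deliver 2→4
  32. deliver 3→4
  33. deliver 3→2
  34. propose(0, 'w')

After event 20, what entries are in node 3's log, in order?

r

step 1 propose(0,'r'): 0={coor,t=1,log=-}
step 2 deliver 0→2: 2={part,t=1,log=-}
step 3 deliver 2→0: —
step 4 deliver 0→1: 1={part,t=1,log=-}
step 5 deliver 1→0: —
step 6 deliver 0→4: 4={part,t=1,log=-}
step 7 deliver 4→0: —
step 8 deliver 0→3: 3={part,t=1,log=-}
step 9 deliver 3→0: 0={coor,t=1,log=r}
step 10 deliver 0→2: 2={part,t=1,log=r}
step 11 deliver 0→3: 3={part,t=1,log=r}
step 12 timeout(0): 0={coor,t=2,log=r}
step 13 deliver 0→3: 3={part,t=2,log=r}
step 14 deliver 3→0: —
step 15 deliver 0→1: 1={part,t=1,log=r}
step 16 deliver 1→0: —
step 17 timeout(0): 0={coor,t=3,log=r}
step 18 deliver 4→2: —
step 19 deliver 3→0: —
step 20 deliver 1→3: —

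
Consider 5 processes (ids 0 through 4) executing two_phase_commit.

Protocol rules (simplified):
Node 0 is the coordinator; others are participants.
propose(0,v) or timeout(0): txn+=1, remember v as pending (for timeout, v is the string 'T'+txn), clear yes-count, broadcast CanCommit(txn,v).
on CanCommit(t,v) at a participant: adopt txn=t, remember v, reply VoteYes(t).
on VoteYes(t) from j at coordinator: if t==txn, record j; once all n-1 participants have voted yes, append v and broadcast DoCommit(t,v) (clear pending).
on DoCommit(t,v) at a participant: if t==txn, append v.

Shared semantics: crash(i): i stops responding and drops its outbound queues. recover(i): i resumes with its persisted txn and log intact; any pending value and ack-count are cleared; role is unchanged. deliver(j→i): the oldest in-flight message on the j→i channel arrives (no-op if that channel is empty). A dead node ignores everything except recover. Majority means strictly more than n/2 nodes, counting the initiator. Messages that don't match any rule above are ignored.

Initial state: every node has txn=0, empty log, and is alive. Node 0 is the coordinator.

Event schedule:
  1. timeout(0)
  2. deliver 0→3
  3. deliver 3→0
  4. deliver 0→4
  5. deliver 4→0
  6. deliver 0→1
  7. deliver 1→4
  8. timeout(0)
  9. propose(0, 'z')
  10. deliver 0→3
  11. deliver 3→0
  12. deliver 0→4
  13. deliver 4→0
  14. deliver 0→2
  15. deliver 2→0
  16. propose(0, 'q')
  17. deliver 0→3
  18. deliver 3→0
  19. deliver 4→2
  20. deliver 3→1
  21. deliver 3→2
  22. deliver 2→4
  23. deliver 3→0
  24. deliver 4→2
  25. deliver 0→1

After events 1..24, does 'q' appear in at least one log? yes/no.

no

[1] timeout(0) → N0(coor t1 [-])
[2] deliver 0→3 → N3(part t1 [-])
[3] deliver 3→0 → ∅
[4] deliver 0→4 → N4(part t1 [-])
[5] deliver 4→0 → ∅
[6] deliver 0→1 → N1(part t1 [-])
[7] deliver 1→4 → ∅
[8] timeout(0) → N0(coor t2 [-])
[9] propose(0,'z') → N0(coor t3 [-])
[10] deliver 0→3 → N3(part t2 [-])
[11] deliver 3→0 → ∅
[12] deliver 0→4 → N4(part t2 [-])
[13] deliver 4→0 → ∅
[14] deliver 0→2 → N2(part t1 [-])
[15] deliver 2→0 → ∅
[16] propose(0,'q') → N0(coor t4 [-])
[17] deliver 0→3 → N3(part t3 [-])
[18] deliver 3→0 → ∅
[19] deliver 4→2 → ∅
[20] deliver 3→1 → ∅
[21] deliver 3→2 → ∅
[22] deliver 2→4 → ∅
[23] deliver 3→0 → ∅
[24] deliver 4→2 → ∅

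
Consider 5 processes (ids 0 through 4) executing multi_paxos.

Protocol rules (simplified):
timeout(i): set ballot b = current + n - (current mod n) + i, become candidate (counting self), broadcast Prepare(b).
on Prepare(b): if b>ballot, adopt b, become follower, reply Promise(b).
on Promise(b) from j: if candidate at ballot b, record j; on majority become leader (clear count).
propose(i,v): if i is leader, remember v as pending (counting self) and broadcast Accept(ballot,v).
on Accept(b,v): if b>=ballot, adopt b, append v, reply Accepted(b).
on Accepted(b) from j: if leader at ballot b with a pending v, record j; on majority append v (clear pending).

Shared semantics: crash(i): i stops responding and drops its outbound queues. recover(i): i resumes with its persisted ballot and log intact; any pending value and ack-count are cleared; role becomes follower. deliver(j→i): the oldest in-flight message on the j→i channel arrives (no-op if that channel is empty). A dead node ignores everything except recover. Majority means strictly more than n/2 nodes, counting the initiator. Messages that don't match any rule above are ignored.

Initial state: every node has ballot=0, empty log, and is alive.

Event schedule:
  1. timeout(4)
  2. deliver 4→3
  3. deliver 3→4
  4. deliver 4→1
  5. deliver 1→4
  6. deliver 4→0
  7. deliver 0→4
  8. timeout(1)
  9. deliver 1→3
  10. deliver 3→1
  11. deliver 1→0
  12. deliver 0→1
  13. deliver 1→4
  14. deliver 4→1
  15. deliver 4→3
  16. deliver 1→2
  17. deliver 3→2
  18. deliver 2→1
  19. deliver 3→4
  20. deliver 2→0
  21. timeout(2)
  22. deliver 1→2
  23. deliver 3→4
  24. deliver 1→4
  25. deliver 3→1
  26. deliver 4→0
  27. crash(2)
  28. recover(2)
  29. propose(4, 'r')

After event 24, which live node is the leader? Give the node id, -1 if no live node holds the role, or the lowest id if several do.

[1] timeout(4) → N4(cand b9 [-])
[2] deliver 4→3 → N3(foll b9 [-])
[3] deliver 3→4 → ∅
[4] deliver 4→1 → N1(foll b9 [-])
[5] deliver 1→4 → N4(lead b9 [-])
[6] deliver 4→0 → N0(foll b9 [-])
[7] deliver 0→4 → ∅
[8] timeout(1) → N1(cand b11 [-])
[9] deliver 1→3 → N3(foll b11 [-])
[10] deliver 3→1 → ∅
[11] deliver 1→0 → N0(foll b11 [-])
[12] deliver 0→1 → N1(lead b11 [-])
[13] deliver 1→4 → N4(foll b11 [-])
[14] deliver 4→1 → ∅
[15] deliver 4→3 → ∅
[16] deliver 1→2 → N2(foll b11 [-])
[17] deliver 3→2 → ∅
[18] deliver 2→1 → ∅
[19] deliver 3→4 → ∅
[20] deliver 2→0 → ∅
[21] timeout(2) → N2(cand b17 [-])
[22] deliver 1→2 → ∅
[23] deliver 3→4 → ∅
[24] deliver 1→4 → ∅

1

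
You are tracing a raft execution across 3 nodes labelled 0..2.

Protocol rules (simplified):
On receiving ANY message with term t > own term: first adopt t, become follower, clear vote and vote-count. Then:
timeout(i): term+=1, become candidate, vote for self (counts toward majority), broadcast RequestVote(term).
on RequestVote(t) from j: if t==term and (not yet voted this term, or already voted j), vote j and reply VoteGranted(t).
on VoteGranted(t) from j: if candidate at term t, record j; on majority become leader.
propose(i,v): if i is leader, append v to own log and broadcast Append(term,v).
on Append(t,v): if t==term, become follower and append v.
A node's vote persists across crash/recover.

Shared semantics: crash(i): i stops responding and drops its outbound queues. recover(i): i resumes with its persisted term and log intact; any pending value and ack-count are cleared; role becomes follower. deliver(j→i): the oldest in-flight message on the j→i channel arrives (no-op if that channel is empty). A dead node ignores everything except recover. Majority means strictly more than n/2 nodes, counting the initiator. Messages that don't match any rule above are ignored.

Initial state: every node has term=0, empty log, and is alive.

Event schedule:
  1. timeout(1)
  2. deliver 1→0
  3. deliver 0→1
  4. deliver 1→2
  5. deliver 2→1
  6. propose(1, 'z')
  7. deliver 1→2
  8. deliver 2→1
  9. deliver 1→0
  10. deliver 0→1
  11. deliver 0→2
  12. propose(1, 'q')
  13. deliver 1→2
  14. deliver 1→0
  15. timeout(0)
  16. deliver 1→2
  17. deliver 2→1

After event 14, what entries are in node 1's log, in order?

e1 timeout(1): 1[cand,t=1,-]
e2 deliver 1→0: 0[foll,t=1,-]
e3 deliver 0→1: 1[lead,t=1,-]
e4 deliver 1→2: 2[foll,t=1,-]
e5 deliver 2→1: ·
e6 propose(1,'z'): 1[lead,t=1,z]
e7 deliver 1→2: 2[foll,t=1,z]
e8 deliver 2→1: ·
e9 deliver 1→0: 0[foll,t=1,z]
e10 deliver 0→1: ·
e11 deliver 0→2: ·
e12 propose(1,'q'): 1[lead,t=1,z,q]
e13 deliver 1→2: 2[foll,t=1,z,q]
e14 deliver 1→0: 0[foll,t=1,z,q]

z,q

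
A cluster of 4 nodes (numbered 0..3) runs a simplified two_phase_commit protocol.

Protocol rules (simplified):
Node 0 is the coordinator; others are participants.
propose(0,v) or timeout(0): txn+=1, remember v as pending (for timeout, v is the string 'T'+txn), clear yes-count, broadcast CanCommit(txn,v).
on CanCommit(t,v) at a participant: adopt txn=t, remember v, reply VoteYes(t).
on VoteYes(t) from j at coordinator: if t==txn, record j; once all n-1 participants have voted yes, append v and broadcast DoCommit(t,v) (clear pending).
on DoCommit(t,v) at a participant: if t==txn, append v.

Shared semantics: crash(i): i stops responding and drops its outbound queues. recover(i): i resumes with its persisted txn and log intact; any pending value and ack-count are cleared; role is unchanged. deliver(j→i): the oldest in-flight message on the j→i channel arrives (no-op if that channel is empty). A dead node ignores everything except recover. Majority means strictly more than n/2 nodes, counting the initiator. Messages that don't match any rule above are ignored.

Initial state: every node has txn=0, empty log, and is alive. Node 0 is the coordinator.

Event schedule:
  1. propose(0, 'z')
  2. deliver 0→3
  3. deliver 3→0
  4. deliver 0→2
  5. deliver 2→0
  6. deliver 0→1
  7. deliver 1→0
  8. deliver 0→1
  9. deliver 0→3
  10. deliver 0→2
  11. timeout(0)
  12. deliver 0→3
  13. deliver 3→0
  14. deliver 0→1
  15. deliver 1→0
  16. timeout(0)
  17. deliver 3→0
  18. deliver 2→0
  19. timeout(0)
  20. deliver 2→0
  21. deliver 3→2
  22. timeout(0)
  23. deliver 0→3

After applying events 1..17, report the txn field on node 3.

[1] propose(0,'z') → N0(coor t1 [-])
[2] deliver 0→3 → N3(part t1 [-])
[3] deliver 3→0 → ∅
[4] deliver 0→2 → N2(part t1 [-])
[5] deliver 2→0 → ∅
[6] deliver 0→1 → N1(part t1 [-])
[7] deliver 1→0 → N0(coor t1 [z])
[8] deliver 0→1 → N1(part t1 [z])
[9] deliver 0→3 → N3(part t1 [z])
[10] deliver 0→2 → N2(part t1 [z])
[11] timeout(0) → N0(coor t2 [z])
[12] deliver 0→3 → N3(part t2 [z])
[13] deliver 3→0 → ∅
[14] deliver 0→1 → N1(part t2 [z])
[15] deliver 1→0 → ∅
[16] timeout(0) → N0(coor t3 [z])
[17] deliver 3→0 → ∅

2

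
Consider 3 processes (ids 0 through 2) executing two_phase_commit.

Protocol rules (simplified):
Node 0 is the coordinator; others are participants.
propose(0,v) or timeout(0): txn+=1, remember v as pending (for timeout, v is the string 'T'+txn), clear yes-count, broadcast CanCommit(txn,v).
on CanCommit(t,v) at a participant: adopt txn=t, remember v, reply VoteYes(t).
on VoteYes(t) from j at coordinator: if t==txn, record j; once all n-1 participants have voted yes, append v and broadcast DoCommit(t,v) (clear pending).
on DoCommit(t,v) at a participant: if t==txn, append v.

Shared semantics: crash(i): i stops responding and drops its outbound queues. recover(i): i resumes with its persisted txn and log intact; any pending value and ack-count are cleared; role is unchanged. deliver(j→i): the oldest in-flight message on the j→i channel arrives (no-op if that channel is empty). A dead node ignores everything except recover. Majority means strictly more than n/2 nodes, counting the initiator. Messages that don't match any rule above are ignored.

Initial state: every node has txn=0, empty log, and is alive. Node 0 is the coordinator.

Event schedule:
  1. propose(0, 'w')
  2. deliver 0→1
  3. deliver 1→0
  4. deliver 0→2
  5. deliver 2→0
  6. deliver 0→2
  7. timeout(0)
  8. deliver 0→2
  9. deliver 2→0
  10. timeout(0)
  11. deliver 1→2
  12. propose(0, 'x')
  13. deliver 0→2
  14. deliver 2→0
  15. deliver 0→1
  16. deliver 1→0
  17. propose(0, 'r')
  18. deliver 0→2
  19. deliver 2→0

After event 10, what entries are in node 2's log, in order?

w

after 1 — propose(0,'w'): n0:coor/t1/[-]
after 2 — deliver 0→1: n1:part/t1/[-]
after 3 — deliver 1→0: ·
after 4 — deliver 0→2: n2:part/t1/[-]
after 5 — deliver 2→0: n0:coor/t1/[w]
after 6 — deliver 0→2: n2:part/t1/[w]
after 7 — timeout(0): n0:coor/t2/[w]
after 8 — deliver 0→2: n2:part/t2/[w]
after 9 — deliver 2→0: ·
after 10 — timeout(0): n0:coor/t3/[w]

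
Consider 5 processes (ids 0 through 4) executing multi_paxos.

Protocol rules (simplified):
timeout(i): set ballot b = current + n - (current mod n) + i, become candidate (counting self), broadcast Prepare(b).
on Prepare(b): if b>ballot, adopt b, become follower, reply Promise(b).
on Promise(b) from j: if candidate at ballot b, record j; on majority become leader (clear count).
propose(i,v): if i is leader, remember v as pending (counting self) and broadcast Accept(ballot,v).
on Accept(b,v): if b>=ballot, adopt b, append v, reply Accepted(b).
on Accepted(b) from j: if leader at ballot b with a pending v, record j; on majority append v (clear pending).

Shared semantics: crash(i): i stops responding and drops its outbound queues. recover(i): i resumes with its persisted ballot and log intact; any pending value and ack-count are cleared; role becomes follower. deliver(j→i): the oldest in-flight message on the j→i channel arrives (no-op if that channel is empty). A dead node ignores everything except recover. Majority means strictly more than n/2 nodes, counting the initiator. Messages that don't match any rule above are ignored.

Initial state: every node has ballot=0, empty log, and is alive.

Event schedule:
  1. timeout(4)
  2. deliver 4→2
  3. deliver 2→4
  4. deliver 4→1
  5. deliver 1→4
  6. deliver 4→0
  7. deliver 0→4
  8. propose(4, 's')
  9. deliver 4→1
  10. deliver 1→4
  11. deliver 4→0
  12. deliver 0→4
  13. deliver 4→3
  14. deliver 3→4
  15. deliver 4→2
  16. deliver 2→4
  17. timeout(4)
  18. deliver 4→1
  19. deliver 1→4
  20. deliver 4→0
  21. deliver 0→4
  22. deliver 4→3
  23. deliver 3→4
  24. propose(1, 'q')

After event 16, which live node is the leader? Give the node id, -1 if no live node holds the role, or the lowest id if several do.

4

after 1 — timeout(4): n4:cand/b9/[-]
after 2 — deliver 4→2: n2:foll/b9/[-]
after 3 — deliver 2→4: ·
after 4 — deliver 4→1: n1:foll/b9/[-]
after 5 — deliver 1→4: n4:lead/b9/[-]
after 6 — deliver 4→0: n0:foll/b9/[-]
after 7 — deliver 0→4: ·
after 8 — propose(4,'s'): ·
after 9 — deliver 4→1: n1:foll/b9/[s]
after 10 — deliver 1→4: ·
after 11 — deliver 4→0: n0:foll/b9/[s]
after 12 — deliver 0→4: n4:lead/b9/[s]
after 13 — deliver 4→3: n3:foll/b9/[-]
after 14 — deliver 3→4: ·
after 15 — deliver 4→2: n2:foll/b9/[s]
after 16 — deliver 2→4: ·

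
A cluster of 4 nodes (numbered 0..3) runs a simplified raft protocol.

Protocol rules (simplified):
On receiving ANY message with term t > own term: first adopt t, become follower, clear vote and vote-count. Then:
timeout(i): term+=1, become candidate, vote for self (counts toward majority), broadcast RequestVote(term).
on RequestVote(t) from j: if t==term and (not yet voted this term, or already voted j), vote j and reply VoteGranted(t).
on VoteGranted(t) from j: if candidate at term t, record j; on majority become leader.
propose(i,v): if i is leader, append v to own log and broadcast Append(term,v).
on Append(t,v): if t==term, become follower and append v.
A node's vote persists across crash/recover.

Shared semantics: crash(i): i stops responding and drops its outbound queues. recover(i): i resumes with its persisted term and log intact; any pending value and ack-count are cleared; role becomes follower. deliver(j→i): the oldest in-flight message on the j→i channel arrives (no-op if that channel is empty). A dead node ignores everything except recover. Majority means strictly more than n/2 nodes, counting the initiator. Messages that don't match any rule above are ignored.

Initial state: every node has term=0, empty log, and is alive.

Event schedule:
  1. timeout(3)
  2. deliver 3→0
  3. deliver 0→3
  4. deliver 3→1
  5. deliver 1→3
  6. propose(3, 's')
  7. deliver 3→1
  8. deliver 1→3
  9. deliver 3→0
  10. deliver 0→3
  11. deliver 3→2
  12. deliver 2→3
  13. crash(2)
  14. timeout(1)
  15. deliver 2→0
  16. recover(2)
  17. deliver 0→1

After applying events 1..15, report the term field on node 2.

1

[1] timeout(3) → N3(cand t1 [-])
[2] deliver 3→0 → N0(foll t1 [-])
[3] deliver 0→3 → ∅
[4] deliver 3→1 → N1(foll t1 [-])
[5] deliver 1→3 → N3(lead t1 [-])
[6] propose(3,'s') → N3(lead t1 [s])
[7] deliver 3→1 → N1(foll t1 [s])
[8] deliver 1→3 → ∅
[9] deliver 3→0 → N0(foll t1 [s])
[10] deliver 0→3 → ∅
[11] deliver 3→2 → N2(foll t1 [-])
[12] deliver 2→3 → ∅
[13] crash(2) → N2(✗foll t1 [-])
[14] timeout(1) → N1(cand t2 [s])
[15] deliver 2→0 → ∅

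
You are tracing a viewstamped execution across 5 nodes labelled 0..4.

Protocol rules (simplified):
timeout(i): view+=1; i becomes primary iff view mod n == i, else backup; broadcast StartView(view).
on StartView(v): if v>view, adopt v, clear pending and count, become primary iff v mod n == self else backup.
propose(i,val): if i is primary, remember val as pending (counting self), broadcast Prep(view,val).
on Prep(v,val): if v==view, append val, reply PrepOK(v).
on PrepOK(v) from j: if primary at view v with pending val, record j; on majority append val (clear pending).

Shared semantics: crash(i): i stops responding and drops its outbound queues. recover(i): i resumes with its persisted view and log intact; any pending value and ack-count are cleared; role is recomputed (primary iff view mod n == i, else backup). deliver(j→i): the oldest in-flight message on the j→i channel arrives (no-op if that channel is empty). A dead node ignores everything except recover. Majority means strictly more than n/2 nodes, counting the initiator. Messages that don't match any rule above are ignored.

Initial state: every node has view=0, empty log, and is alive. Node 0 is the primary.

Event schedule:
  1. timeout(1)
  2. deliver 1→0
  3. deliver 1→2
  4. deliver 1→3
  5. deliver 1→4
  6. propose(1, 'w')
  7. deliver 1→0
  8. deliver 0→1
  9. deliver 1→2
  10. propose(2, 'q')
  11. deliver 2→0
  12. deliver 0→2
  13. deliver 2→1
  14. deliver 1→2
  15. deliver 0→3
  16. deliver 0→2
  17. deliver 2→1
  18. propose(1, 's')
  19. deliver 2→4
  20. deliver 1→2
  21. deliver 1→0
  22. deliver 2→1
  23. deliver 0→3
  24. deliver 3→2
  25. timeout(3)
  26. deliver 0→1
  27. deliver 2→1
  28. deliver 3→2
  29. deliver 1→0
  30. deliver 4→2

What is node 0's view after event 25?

[1] timeout(1) → N1(prim v1 [-])
[2] deliver 1→0 → N0(back v1 [-])
[3] deliver 1→2 → N2(back v1 [-])
[4] deliver 1→3 → N3(back v1 [-])
[5] deliver 1→4 → N4(back v1 [-])
[6] propose(1,'w') → ∅
[7] deliver 1→0 → N0(back v1 [w])
[8] deliver 0→1 → ∅
[9] deliver 1→2 → N2(back v1 [w])
[10] propose(2,'q') → ∅
[11] deliver 2→0 → ∅
[12] deliver 0→2 → ∅
[13] deliver 2→1 → N1(prim v1 [w])
[14] deliver 1→2 → ∅
[15] deliver 0→3 → ∅
[16] deliver 0→2 → ∅
[17] deliver 2→1 → ∅
[18] propose(1,'s') → ∅
[19] deliver 2→4 → ∅
[20] deliver 1→2 → N2(back v1 [w,s])
[21] deliver 1→0 → N0(back v1 [w,s])
[22] deliver 2→1 → ∅
[23] deliver 0→3 → ∅
[24] deliver 3→2 → ∅
[25] timeout(3) → N3(back v2 [-])

1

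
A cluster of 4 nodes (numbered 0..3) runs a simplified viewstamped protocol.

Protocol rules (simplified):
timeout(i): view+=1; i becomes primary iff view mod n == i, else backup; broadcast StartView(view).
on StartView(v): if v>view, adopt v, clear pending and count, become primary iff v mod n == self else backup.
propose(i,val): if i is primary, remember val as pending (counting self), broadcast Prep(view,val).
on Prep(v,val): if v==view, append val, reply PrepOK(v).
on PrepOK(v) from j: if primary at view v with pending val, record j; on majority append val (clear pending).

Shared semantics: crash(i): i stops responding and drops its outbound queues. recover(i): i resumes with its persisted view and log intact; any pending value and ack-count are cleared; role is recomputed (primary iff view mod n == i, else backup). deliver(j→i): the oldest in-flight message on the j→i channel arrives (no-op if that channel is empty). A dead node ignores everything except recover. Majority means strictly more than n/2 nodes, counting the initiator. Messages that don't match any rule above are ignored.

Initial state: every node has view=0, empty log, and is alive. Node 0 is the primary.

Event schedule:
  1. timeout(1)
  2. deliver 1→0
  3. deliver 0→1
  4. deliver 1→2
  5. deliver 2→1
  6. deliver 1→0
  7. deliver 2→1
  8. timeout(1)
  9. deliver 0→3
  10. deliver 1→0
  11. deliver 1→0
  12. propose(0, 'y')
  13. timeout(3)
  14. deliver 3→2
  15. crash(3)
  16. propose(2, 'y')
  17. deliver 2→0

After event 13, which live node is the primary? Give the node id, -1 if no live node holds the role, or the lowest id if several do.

after 1 — timeout(1): n1:prim/v1/[-]
after 2 — deliver 1→0: n0:back/v1/[-]
after 3 — deliver 0→1: ·
after 4 — deliver 1→2: n2:back/v1/[-]
after 5 — deliver 2→1: ·
after 6 — deliver 1→0: ·
after 7 — deliver 2→1: ·
after 8 — timeout(1): n1:back/v2/[-]
after 9 — deliver 0→3: ·
after 10 — deliver 1→0: n0:back/v2/[-]
after 11 — deliver 1→0: ·
after 12 — propose(0,'y'): ·
after 13 — timeout(3): n3:back/v1/[-]

-1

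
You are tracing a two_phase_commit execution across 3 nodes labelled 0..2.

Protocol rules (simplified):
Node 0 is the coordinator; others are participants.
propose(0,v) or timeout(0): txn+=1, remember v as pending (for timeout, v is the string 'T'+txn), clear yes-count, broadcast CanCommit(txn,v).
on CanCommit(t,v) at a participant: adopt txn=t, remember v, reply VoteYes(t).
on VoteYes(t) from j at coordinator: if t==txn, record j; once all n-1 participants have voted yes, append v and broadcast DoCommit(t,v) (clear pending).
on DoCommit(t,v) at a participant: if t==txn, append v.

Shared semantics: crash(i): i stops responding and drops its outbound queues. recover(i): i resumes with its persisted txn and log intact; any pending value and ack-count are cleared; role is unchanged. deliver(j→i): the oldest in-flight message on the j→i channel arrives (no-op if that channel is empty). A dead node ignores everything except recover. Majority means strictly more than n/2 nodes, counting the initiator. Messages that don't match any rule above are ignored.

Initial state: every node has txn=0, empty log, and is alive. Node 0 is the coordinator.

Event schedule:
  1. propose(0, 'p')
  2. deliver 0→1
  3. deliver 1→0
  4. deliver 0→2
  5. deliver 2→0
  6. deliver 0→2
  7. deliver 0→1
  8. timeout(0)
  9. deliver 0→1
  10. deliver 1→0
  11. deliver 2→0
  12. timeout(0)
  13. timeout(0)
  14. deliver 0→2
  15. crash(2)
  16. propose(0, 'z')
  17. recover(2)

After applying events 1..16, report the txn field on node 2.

2

1. propose(0,'p'):  <0:coor t1 ->
2. deliver 0→1:  <1:part t1 ->
3. deliver 1→0:  nop
4. deliver 0→2:  <2:part t1 ->
5. deliver 2→0:  <0:coor t1 p>
6. deliver 0→2:  <2:part t1 p>
7. deliver 0→1:  <1:part t1 p>
8. timeout(0):  <0:coor t2 p>
9. deliver 0→1:  <1:part t2 p>
10. deliver 1→0:  nop
11. deliver 2→0:  nop
12. timeout(0):  <0:coor t3 p>
13. timeout(0):  <0:coor t4 p>
14. deliver 0→2:  <2:part t2 p>
15. crash(2):  <2:✗part t2 p>
16. propose(0,'z'):  <0:coor t5 p>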